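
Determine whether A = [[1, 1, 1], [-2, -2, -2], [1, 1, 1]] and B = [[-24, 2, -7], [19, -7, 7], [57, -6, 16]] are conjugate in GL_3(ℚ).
trace(A) = 0 but trace(B) = -15. The trace is a similarity invariant, so A and B are not similar.

No.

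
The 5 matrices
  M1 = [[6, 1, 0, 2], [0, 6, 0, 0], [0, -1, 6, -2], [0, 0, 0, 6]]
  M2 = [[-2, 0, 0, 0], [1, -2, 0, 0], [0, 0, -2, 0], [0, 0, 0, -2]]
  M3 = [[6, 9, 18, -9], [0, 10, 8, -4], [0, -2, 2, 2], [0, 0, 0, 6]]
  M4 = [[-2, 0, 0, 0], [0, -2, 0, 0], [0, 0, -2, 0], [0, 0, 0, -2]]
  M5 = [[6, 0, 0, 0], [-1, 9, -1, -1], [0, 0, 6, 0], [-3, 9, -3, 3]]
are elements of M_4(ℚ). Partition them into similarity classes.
Characteristic polynomials: χ_{M1} = (x - 6)^4, χ_{M2} = (x + 2)^4, χ_{M3} = (x - 6)^4, χ_{M4} = (x + 2)^4, χ_{M5} = (x - 6)^4.

{M1, M3, M5}: invariant factors x - 6, x - 6, (x - 6)^2.

{M2}: invariant factors x + 2, x + 2, (x + 2)^2.

{M4}: invariant factors x + 2, x + 2, x + 2, x + 2.

Matrices are similar if and only if their invariant-factor lists agree; the partition into similarity classes is {M1, M3, M5}, {M2}, {M4}.

3 classes: {M1, M3, M5}, {M2}, {M4}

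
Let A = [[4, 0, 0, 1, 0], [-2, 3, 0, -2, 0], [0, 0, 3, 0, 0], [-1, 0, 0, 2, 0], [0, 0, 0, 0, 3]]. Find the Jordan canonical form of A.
J = [[3, 1, 0, 0, 0], [0, 3, 0, 0, 0], [0, 0, 3, 0, 0], [0, 0, 0, 3, 0], [0, 0, 0, 0, 3]]

The characteristic polynomial is det(xI - A) = (x - 3)^5, so the eigenvalues are 3 (algebraic multiplicity 5).

For λ = 3: rank(A - 3I) = 1, rank((A - 3I)^2) = 0. The eigenspace has dimension 5 - 1 = 4, so there are 4 Jordan blocks; the rank sequence gives block sizes [2, 1, 1, 1].

Assembling the blocks gives the Jordan form J above.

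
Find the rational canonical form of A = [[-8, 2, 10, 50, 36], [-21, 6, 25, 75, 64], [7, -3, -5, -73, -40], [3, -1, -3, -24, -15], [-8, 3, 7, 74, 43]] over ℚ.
The invariant factors of A (the non-unit diagonal entries of the Smith normal form of xI - A over ℚ[x]) are x^3(x - 6)^2, each dividing the next. The characteristic polynomial is their product, x^3(x - 6)^2.

The rational canonical form is the block-diagonal matrix of companion matrices C(f_i):
R = [[0, 0, 0, 0, 0], [1, 0, 0, 0, 0], [0, 1, 0, 0, 0], [0, 0, 1, 0, -36], [0, 0, 0, 1, 12]].

R = [[0, 0, 0, 0, 0], [1, 0, 0, 0, 0], [0, 1, 0, 0, 0], [0, 0, 1, 0, -36], [0, 0, 0, 1, 12]]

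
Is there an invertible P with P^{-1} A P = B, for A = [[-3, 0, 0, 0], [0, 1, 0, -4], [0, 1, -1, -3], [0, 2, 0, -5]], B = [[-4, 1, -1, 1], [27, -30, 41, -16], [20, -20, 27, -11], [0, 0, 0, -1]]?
No.

Both have characteristic polynomial (x + 1)^2(x + 3)^2, but the minimal polynomial of A is (x + 1)^2(x + 3) while the minimal polynomial of B is (x + 1)^2(x + 3)^2. The minimal polynomial is a similarity invariant, so A and B are not similar.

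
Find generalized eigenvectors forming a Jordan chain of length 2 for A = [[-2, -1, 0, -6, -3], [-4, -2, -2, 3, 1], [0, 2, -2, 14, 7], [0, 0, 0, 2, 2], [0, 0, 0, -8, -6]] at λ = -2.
v_1 = [[0, 1, 0, -1, 3]]^T, v_2 = [[-4, 0, 9, 2, -4]]^T

We seek v_1 ∈ ker((A + 2I)^2) \ ker(A + 2I), then set v_{i+1} = (A + 2I) v_i.

One such chain is v_1 = [[0, 1, 0, -1, 3]]^T, v_2 = [[-4, 0, 9, 2, -4]]^T. Check: (A + 2I) v_2 = [[0, 0, 0, 0, 0]]^T = 0.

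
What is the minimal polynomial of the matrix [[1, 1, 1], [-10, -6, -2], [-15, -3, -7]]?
The characteristic polynomial factors as (x + 4)^3. The minimal polynomial is ∏(x - λ)^{k_λ} where k_λ is the size of the largest Jordan block at λ.

For λ = -4: rank(A + 4I) = 1, and the largest Jordan block has size 2 (the smallest k with rank((A + 4I)^k) = rank((A + 4I)^(k+1))).

So m_A(x) = (x + 4)^2.

m_A(x) = (x + 4)^2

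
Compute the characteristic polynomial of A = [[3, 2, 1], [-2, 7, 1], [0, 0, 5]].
χ_A(x) = (x - 5)^3

xI - A = [[x - 3, -2, -1], [2, x - 7, -1], [0, 0, x - 5]].

Expanding det(xI - A) along the first row:
det(xI - A) = + (x - 3)·det([[x - 7, -1], [0, x - 5]]) - (-2)·det([[2, -1], [0, x - 5]]) + (-1)·det([[2, x - 7], [0, 0]]).

Evaluating gives χ_A(x) = x^3 - 15x^2 + 75x - 125 = (x - 5)^3.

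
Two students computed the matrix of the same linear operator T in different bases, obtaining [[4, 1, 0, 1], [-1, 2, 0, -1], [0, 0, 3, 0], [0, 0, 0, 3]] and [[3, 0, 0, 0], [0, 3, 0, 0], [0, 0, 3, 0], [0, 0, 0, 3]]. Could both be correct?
No.

Both have characteristic polynomial (x - 3)^4, but the minimal polynomial of A is (x - 3)^2 while the minimal polynomial of B is x - 3. The minimal polynomial is a similarity invariant, so A and B are not similar.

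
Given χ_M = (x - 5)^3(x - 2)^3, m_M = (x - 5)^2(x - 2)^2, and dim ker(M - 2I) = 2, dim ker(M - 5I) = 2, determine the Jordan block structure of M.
λ = 2: algebraic multiplicity 3 (exponent in χ_M), largest block size 2 (exponent in m_M), 2 blocks (geometric multiplicity). These force block sizes [2, 1].
λ = 5: algebraic multiplicity 3 (exponent in χ_M), largest block size 2 (exponent in m_M), 2 blocks (geometric multiplicity). These force block sizes [2, 1].

Jordan blocks: (2, 2), (2, 1), (5, 2), (5, 1)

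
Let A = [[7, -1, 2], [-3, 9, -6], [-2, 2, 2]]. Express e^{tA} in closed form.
A has Jordan form J = [[6, 1, 0], [0, 6, 0], [0, 0, 6]] with A = PJP^{-1}, so e^{tA} = P e^{tJ} P^{-1}.

For a Jordan block J_k(λ), e^{tJ_k(λ)} = e^{λt} · (I + tN + t^2 N^2/2! + ... + t^{k-1} N^{k-1}/(k-1)!) where N is the nilpotent superdiagonal part.

Assembling the blocks and conjugating back gives the entries of e^{tA} as shown above.

e^{tA} = [[(t + 1)*e^{6*t}, -t*e^{6*t}, 2*t*e^{6*t}], [-3*t*e^{6*t}, (3*t + 1)*e^{6*t}, -6*t*e^{6*t}], [-2*t*e^{6*t}, 2*t*e^{6*t}, (1 - 4*t)*e^{6*t}]]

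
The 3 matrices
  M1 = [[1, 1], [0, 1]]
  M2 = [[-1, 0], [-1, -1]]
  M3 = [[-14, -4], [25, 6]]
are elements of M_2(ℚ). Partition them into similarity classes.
Characteristic polynomials: χ_{M1} = (x - 1)^2, χ_{M2} = (x + 1)^2, χ_{M3} = (x + 4)^2.

{M1}: invariant factors (x - 1)^2.

{M2}: invariant factors (x + 1)^2.

{M3}: invariant factors (x + 4)^2.

Matrices are similar if and only if their invariant-factor lists agree; the partition into similarity classes is {M1}, {M2}, {M3}.

3 classes: {M1}, {M2}, {M3}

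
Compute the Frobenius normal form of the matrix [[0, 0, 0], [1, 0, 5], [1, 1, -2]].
The invariant factors of A (the non-unit diagonal entries of the Smith normal form of xI - A over ℚ[x]) are x(x^2 + 2x - 5), each dividing the next. The characteristic polynomial is their product, x(x^2 + 2x - 5).

The rational canonical form is the block-diagonal matrix of companion matrices C(f_i):
R = [[0, 0, 0], [1, 0, 5], [0, 1, -2]].

Note the characteristic polynomial does not split into linear factors over ℚ, so A has no Jordan form over ℚ; the rational canonical form exists over any field.

R = [[0, 0, 0], [1, 0, 5], [0, 1, -2]]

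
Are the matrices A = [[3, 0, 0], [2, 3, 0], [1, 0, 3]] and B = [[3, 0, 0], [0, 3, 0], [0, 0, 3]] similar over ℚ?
No.

Both have characteristic polynomial (x - 3)^3, but the minimal polynomial of A is (x - 3)^2 while the minimal polynomial of B is x - 3. The minimal polynomial is a similarity invariant, so A and B are not similar.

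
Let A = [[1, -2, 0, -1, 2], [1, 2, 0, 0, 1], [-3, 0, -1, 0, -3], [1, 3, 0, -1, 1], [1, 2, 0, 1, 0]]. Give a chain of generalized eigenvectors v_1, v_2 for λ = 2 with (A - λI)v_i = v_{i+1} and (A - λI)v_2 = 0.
v_1 = [[1, 0, -1, 0, 0]]^T, v_2 = [[-1, 1, 0, 1, 1]]^T

We seek v_1 ∈ ker((A - 2I)^2) \ ker(A - 2I), then set v_{i+1} = (A - 2I) v_i.

One such chain is v_1 = [[1, 0, -1, 0, 0]]^T, v_2 = [[-1, 1, 0, 1, 1]]^T. Check: (A - 2I) v_2 = [[0, 0, 0, 0, 0]]^T = 0.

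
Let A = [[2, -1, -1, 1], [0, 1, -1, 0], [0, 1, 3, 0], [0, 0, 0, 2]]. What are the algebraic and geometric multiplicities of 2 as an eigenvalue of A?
algebraic multiplicity 4, geometric multiplicity 2

The characteristic polynomial is (x - 2)^4, so the factor x - 2 appears with exponent 4: the algebraic multiplicity is 4.

rank(A - 2I) = 2, so the eigenspace has dimension 4 - 2 = 2: the geometric multiplicity is 2.

Since 2 < 4, A is not diagonalizable.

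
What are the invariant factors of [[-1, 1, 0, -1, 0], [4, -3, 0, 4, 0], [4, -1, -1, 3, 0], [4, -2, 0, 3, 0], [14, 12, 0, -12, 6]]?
The Jordan structure of A has elementary divisors (x + 1)^2, (x + 1), (x - 1), (x - 6). Arranging the block sizes at each eigenvalue in decreasing order and taking row products gives the invariant factors.

Invariant factors (smallest first, each dividing the next): x + 1, (x - 6)(x - 1)(x + 1)^2.

Check: the last factor (x - 6)(x - 1)(x + 1)^2 is the minimal polynomial, and the product (x - 6)(x - 1)(x + 1)^3 is the characteristic polynomial.

x + 1, (x - 6)(x - 1)(x + 1)^2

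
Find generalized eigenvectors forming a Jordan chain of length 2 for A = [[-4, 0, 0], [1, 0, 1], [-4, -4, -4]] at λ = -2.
v_1 = [[0, 2, -3]]^T, v_2 = [[0, 1, -2]]^T

We seek v_1 ∈ ker((A + 2I)^2) \ ker(A + 2I), then set v_{i+1} = (A + 2I) v_i.

One such chain is v_1 = [[0, 2, -3]]^T, v_2 = [[0, 1, -2]]^T. Check: (A + 2I) v_2 = [[0, 0, 0]]^T = 0.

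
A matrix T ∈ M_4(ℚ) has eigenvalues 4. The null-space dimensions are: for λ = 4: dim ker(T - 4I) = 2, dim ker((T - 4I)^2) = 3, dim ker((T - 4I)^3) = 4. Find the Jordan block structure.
Jordan blocks: (4, 3), (4, 1)

λ = 4: successive nullity increments [2, 1, 1] count blocks of size ≥ k; block sizes are [3, 1].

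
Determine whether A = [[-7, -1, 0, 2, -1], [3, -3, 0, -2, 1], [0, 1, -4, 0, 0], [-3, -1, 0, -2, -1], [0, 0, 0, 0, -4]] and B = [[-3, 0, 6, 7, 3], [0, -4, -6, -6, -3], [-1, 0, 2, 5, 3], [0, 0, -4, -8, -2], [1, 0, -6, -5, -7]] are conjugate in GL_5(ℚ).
Two matrices over a field are similar if and only if they have the same invariant factors.

Both A and B have characteristic polynomial (x + 4)^5 and minimal polynomial (x + 4)^3. Computing further, both have invariant factors x + 4, x + 4, (x + 4)^3. Hence A and B are similar.

Yes.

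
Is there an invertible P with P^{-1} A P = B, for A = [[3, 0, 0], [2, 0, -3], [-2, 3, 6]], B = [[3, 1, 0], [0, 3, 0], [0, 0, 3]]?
Yes.

Two matrices over a field are similar if and only if they have the same invariant factors.

Both A and B have characteristic polynomial (x - 3)^3 and minimal polynomial (x - 3)^2. Computing further, both have invariant factors x - 3, (x - 3)^2. Hence A and B are similar.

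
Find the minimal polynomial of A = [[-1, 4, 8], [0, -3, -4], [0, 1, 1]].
m_A(x) = (x + 1)^2

The characteristic polynomial factors as (x + 1)^3. The minimal polynomial is ∏(x - λ)^{k_λ} where k_λ is the size of the largest Jordan block at λ.

For λ = -1: rank(A + I) = 1, and the largest Jordan block has size 2 (the smallest k with rank((A + I)^k) = rank((A + I)^(k+1))).

So m_A(x) = (x + 1)^2.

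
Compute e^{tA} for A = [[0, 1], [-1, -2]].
e^{tA} = [[(t + 1)*e^{-t}, t*e^{-t}], [-t*e^{-t}, (1 - t)*e^{-t}]]

A has Jordan form J = [[-1, 1], [0, -1]] with A = PJP^{-1}, so e^{tA} = P e^{tJ} P^{-1}.

For a Jordan block J_k(λ), e^{tJ_k(λ)} = e^{λt} · (I + tN + t^2 N^2/2! + ... + t^{k-1} N^{k-1}/(k-1)!) where N is the nilpotent superdiagonal part.

Assembling the blocks and conjugating back gives the entries of e^{tA} as shown above.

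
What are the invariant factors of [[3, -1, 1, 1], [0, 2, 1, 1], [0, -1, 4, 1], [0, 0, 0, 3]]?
The Jordan structure of A has elementary divisors (x - 3)^2, (x - 3), (x - 3). Arranging the block sizes at each eigenvalue in decreasing order and taking row products gives the invariant factors.

Invariant factors (smallest first, each dividing the next): x - 3, x - 3, (x - 3)^2.

Check: the last factor (x - 3)^2 is the minimal polynomial, and the product (x - 3)^4 is the characteristic polynomial.

x - 3, x - 3, (x - 3)^2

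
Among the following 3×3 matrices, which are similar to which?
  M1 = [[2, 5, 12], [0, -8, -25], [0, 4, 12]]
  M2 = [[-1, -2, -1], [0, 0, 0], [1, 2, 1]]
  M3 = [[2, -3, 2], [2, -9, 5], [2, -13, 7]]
Characteristic polynomials: χ_{M1} = (x - 2)^3, χ_{M2} = x^3, χ_{M3} = x^3.

{M1}: invariant factors (x - 2)^3.

{M2}: invariant factors x, x^2.

{M3}: invariant factors x^3.

Matrices are similar if and only if their invariant-factor lists agree; the partition into similarity classes is {M1}, {M2}, {M3}.

3 classes: {M1}, {M2}, {M3}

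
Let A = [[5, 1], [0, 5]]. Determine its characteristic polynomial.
xI - A = [[x - 5, -1], [0, x - 5]].

Expanding det(xI - A) along the first row:
det(xI - A) = + (x - 5)·det([[x - 5]]) - (-1)·det([[0]]).

Evaluating gives χ_A(x) = x^2 - 10x + 25 = (x - 5)^2.

χ_A(x) = (x - 5)^2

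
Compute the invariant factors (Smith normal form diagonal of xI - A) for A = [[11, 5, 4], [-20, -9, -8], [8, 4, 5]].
The Jordan structure of A has elementary divisors (x - 1)^2, (x - 5). Arranging the block sizes at each eigenvalue in decreasing order and taking row products gives the invariant factors.

Invariant factors (smallest first, each dividing the next): (x - 5)(x - 1)^2.

Check: the last factor (x - 5)(x - 1)^2 is the minimal polynomial, and the product (x - 5)(x - 1)^2 is the characteristic polynomial.

(x - 5)(x - 1)^2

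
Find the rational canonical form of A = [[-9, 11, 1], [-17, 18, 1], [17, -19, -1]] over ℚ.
R = [[0, 0, 8], [1, 0, -18], [0, 1, 8]]

The invariant factors of A (the non-unit diagonal entries of the Smith normal form of xI - A over ℚ[x]) are (x - 4)(x^2 - 4x + 2), each dividing the next. The characteristic polynomial is their product, (x - 4)(x^2 - 4x + 2).

The rational canonical form is the block-diagonal matrix of companion matrices C(f_i):
R = [[0, 0, 8], [1, 0, -18], [0, 1, 8]].

Note the characteristic polynomial does not split into linear factors over ℚ, so A has no Jordan form over ℚ; the rational canonical form exists over any field.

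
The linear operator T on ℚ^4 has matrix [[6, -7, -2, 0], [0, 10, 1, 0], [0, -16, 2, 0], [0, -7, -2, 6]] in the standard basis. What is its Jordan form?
The characteristic polynomial is det(xI - A) = (x - 6)^4, so the eigenvalues are 6 (algebraic multiplicity 4).

For λ = 6: rank(A - 6I) = 2, rank((A - 6I)^2) = 1, rank((A - 6I)^3) = 0. The eigenspace has dimension 4 - 2 = 2, so there are 2 Jordan blocks; the rank sequence gives block sizes [3, 1].

Assembling the blocks gives the Jordan form J above.

J = [[6, 1, 0, 0], [0, 6, 1, 0], [0, 0, 6, 0], [0, 0, 0, 6]]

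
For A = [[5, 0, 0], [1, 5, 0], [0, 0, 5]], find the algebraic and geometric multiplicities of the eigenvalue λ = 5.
algebraic multiplicity 3, geometric multiplicity 2

The characteristic polynomial is (x - 5)^3, so the factor x - 5 appears with exponent 3: the algebraic multiplicity is 3.

rank(A - 5I) = 1, so the eigenspace has dimension 3 - 1 = 2: the geometric multiplicity is 2.

Since 2 < 3, A is not diagonalizable.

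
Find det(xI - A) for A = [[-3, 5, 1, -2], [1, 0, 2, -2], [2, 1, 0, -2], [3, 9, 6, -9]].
xI - A = [[x + 3, -5, -1, 2], [-1, x, -2, 2], [-2, -1, x, 2], [-3, -9, -6, x + 9]].

Expanding det(xI - A) along the first row:
det(xI - A) = + (x + 3)·det([[x, -2, 2], [-1, x, 2], [-9, -6, x + 9]]) - (-5)·det([[-1, -2, 2], [-2, x, 2], [-3, -6, x + 9]]) + (-1)·det([[-1, x, 2], [-2, -1, 2], [-3, -9, x + 9]]) - (2)·det([[-1, x, -2], [-2, -1, x], [-3, -9, -6]]).

Evaluating gives χ_A(x) = x^4 + 12x^3 + 54x^2 + 108x + 81 = (x + 3)^4.

χ_A(x) = (x + 3)^4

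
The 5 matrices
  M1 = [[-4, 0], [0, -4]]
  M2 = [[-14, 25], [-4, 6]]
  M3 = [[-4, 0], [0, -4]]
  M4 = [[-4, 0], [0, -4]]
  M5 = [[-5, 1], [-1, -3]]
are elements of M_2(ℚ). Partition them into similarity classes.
Characteristic polynomials: χ_{M1} = (x + 4)^2, χ_{M2} = (x + 4)^2, χ_{M3} = (x + 4)^2, χ_{M4} = (x + 4)^2, χ_{M5} = (x + 4)^2.

{M1, M3, M4}: invariant factors x + 4, x + 4.

{M2, M5}: invariant factors (x + 4)^2.

Matrices are similar if and only if their invariant-factor lists agree; the partition into similarity classes is {M1, M3, M4}, {M2, M5}.

2 classes: {M1, M3, M4}, {M2, M5}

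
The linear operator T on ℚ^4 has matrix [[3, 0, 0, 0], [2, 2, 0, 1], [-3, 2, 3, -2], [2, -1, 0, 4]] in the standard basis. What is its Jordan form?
J = [[3, 1, 0, 0], [0, 3, 0, 0], [0, 0, 3, 1], [0, 0, 0, 3]]

The characteristic polynomial is det(xI - A) = (x - 3)^4, so the eigenvalues are 3 (algebraic multiplicity 4).

For λ = 3: rank(A - 3I) = 2, rank((A - 3I)^2) = 0. The eigenspace has dimension 4 - 2 = 2, so there are 2 Jordan blocks; the rank sequence gives block sizes [2, 2].

Assembling the blocks gives the Jordan form J above.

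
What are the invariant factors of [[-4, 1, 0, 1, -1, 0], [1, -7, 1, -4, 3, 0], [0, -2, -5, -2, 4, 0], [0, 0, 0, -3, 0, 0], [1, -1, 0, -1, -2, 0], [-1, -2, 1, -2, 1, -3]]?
The Jordan structure of A has elementary divisors (x + 5)^3, (x + 3), (x + 3), (x + 3). Arranging the block sizes at each eigenvalue in decreasing order and taking row products gives the invariant factors.

Invariant factors (smallest first, each dividing the next): x + 3, x + 3, (x + 3)(x + 5)^3.

Check: the last factor (x + 3)(x + 5)^3 is the minimal polynomial, and the product (x + 3)^3(x + 5)^3 is the characteristic polynomial.

x + 3, x + 3, (x + 3)(x + 5)^3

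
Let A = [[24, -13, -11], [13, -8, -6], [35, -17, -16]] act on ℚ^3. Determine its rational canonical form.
The invariant factors of A (the non-unit diagonal entries of the Smith normal form of xI - A over ℚ[x]) are x^3 + 4x - 1, each dividing the next. The characteristic polynomial is their product, x^3 + 4x - 1.

The rational canonical form is the block-diagonal matrix of companion matrices C(f_i):
R = [[0, 0, 1], [1, 0, -4], [0, 1, 0]].

Note the characteristic polynomial does not split into linear factors over ℚ, so A has no Jordan form over ℚ; the rational canonical form exists over any field.

R = [[0, 0, 1], [1, 0, -4], [0, 1, 0]]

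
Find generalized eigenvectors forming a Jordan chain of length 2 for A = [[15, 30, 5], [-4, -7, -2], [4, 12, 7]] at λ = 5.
We seek v_1 ∈ ker((A - 5I)^2) \ ker(A - 5I), then set v_{i+1} = (A - 5I) v_i.

One such chain is v_1 = [[-2, 1, -1]]^T, v_2 = [[5, -2, 2]]^T. Check: (A - 5I) v_2 = [[0, 0, 0]]^T = 0.

v_1 = [[-2, 1, -1]]^T, v_2 = [[5, -2, 2]]^T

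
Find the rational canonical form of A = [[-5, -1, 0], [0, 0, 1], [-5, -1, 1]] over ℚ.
R = [[0, 0, 0], [1, 0, 4], [0, 1, -4]]

The invariant factors of A (the non-unit diagonal entries of the Smith normal form of xI - A over ℚ[x]) are x(x^2 + 4x - 4), each dividing the next. The characteristic polynomial is their product, x(x^2 + 4x - 4).

The rational canonical form is the block-diagonal matrix of companion matrices C(f_i):
R = [[0, 0, 0], [1, 0, 4], [0, 1, -4]].

Note the characteristic polynomial does not split into linear factors over ℚ, so A has no Jordan form over ℚ; the rational canonical form exists over any field.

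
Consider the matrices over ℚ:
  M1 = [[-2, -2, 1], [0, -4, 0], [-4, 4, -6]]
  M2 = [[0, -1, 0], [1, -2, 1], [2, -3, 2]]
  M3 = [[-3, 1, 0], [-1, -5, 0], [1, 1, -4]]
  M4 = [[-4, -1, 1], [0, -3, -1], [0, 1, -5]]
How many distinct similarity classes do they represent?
Characteristic polynomials: χ_{M1} = (x + 4)^3, χ_{M2} = x^3, χ_{M3} = (x + 4)^3, χ_{M4} = (x + 4)^3.

{M1, M3, M4}: invariant factors x + 4, (x + 4)^2.

{M2}: invariant factors x^3.

Matrices are similar if and only if their invariant-factor lists agree; the partition into similarity classes is {M1, M3, M4}, {M2}.

2 classes: {M1, M3, M4}, {M2}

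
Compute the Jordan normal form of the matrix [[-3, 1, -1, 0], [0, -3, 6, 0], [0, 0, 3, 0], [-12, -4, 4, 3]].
J = [[-3, 1, 0, 0], [0, -3, 0, 0], [0, 0, 3, 0], [0, 0, 0, 3]]

The characteristic polynomial is det(xI - A) = (x - 3)^2(x + 3)^2, so the eigenvalues are -3 (algebraic multiplicity 2), 3 (algebraic multiplicity 2).

For λ = -3: rank(A + 3I) = 3, rank((A + 3I)^2) = 2. The eigenspace has dimension 4 - 3 = 1, so there is 1 Jordan block; the rank sequence gives block sizes [2].

For λ = 3: rank(A - 3I) = 2. The eigenspace has dimension 4 - 2 = 2, so there are 2 Jordan blocks; the rank sequence gives block sizes [1, 1].

Assembling the blocks gives the Jordan form J above.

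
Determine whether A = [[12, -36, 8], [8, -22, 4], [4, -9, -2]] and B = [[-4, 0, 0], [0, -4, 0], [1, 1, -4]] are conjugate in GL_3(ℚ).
Two matrices over a field are similar if and only if they have the same invariant factors.

Both A and B have characteristic polynomial (x + 4)^3 and minimal polynomial (x + 4)^2. Computing further, both have invariant factors x + 4, (x + 4)^2. Hence A and B are similar.

Yes.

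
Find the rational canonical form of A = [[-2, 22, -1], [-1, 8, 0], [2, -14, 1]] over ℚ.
The invariant factors of A (the non-unit diagonal entries of the Smith normal form of xI - A over ℚ[x]) are (x - 4)(x - 2)(x - 1), each dividing the next. The characteristic polynomial is their product, (x - 4)(x - 2)(x - 1).

The rational canonical form is the block-diagonal matrix of companion matrices C(f_i):
R = [[0, 0, 8], [1, 0, -14], [0, 1, 7]].

R = [[0, 0, 8], [1, 0, -14], [0, 1, 7]]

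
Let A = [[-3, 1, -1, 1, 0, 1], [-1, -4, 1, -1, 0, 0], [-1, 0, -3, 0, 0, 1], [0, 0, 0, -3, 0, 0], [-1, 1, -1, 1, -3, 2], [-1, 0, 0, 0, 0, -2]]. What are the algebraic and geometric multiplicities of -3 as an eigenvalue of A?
The characteristic polynomial is (x + 3)^6, so the factor x + 3 appears with exponent 6: the algebraic multiplicity is 6.

rank(A + 3I) = 2, so the eigenspace has dimension 6 - 2 = 4: the geometric multiplicity is 4.

Since 4 < 6, A is not diagonalizable.

algebraic multiplicity 6, geometric multiplicity 4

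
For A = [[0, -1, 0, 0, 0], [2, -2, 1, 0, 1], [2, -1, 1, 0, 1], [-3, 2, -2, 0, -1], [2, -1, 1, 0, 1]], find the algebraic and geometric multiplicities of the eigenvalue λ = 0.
The characteristic polynomial is x^5, so the factor x appears with exponent 5: the algebraic multiplicity is 5.

rank(A) = 3, so the eigenspace has dimension 5 - 3 = 2: the geometric multiplicity is 2.

Since 2 < 5, A is not diagonalizable.

algebraic multiplicity 5, geometric multiplicity 2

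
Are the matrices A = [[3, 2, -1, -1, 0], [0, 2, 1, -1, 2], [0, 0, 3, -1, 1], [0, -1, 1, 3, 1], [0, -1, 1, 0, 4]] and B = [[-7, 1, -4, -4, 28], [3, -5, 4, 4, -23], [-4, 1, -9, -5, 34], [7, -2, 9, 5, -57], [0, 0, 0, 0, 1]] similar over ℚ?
trace(A) = 15 but trace(B) = -15. The trace is a similarity invariant, so A and B are not similar.

No.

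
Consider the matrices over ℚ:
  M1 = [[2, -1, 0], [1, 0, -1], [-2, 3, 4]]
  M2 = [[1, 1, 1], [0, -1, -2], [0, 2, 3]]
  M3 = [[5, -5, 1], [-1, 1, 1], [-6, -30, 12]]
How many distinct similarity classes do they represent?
Characteristic polynomials: χ_{M1} = (x - 2)^3, χ_{M2} = (x - 1)^3, χ_{M3} = (x - 6)^3.

{M1}: invariant factors (x - 2)^3.

{M2}: invariant factors x - 1, (x - 1)^2.

{M3}: invariant factors x - 6, (x - 6)^2.

Matrices are similar if and only if their invariant-factor lists agree; the partition into similarity classes is {M1}, {M2}, {M3}.

3 classes: {M1}, {M2}, {M3}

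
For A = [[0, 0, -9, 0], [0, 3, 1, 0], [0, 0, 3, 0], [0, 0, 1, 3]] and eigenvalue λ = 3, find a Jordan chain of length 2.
We seek v_1 ∈ ker((A - 3I)^2) \ ker(A - 3I), then set v_{i+1} = (A - 3I) v_i.

One such chain is v_1 = [[-3, 0, 1, 2]]^T, v_2 = [[0, 1, 0, 1]]^T. Check: (A - 3I) v_2 = [[0, 0, 0, 0]]^T = 0.

v_1 = [[-3, 0, 1, 2]]^T, v_2 = [[0, 1, 0, 1]]^T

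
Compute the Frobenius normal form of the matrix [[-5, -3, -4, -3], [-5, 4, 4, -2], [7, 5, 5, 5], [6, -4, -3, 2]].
R = [[0, 0, 0, 6], [1, 0, 0, 5], [0, 1, 0, -1], [0, 0, 1, 6]]

The invariant factors of A (the non-unit diagonal entries of the Smith normal form of xI - A over ℚ[x]) are (x - 6)(x^3 + x + 1), each dividing the next. The characteristic polynomial is their product, (x - 6)(x^3 + x + 1).

The rational canonical form is the block-diagonal matrix of companion matrices C(f_i):
R = [[0, 0, 0, 6], [1, 0, 0, 5], [0, 1, 0, -1], [0, 0, 1, 6]].

Note the characteristic polynomial does not split into linear factors over ℚ, so A has no Jordan form over ℚ; the rational canonical form exists over any field.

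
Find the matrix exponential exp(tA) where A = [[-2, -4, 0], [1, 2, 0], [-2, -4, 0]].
A has Jordan form J = [[0, 1, 0], [0, 0, 0], [0, 0, 0]] with A = PJP^{-1}, so e^{tA} = P e^{tJ} P^{-1}.

For a Jordan block J_k(λ), e^{tJ_k(λ)} = e^{λt} · (I + tN + t^2 N^2/2! + ... + t^{k-1} N^{k-1}/(k-1)!) where N is the nilpotent superdiagonal part.

Assembling the blocks and conjugating back gives the entries of e^{tA} as shown above.

e^{tA} = [[1 - 2*t, -4*t, 0], [t, 2*t + 1, 0], [-2*t, -4*t, 1]]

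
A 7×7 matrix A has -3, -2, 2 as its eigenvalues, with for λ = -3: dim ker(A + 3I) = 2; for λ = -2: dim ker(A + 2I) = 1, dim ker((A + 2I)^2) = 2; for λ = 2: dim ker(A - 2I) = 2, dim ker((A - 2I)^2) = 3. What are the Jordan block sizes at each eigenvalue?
λ = -3: successive nullity increments [2] count blocks of size ≥ k; block sizes are [1, 1].
λ = -2: successive nullity increments [1, 1] count blocks of size ≥ k; block sizes are [2].
λ = 2: successive nullity increments [2, 1] count blocks of size ≥ k; block sizes are [2, 1].

Jordan blocks: (-3, 1), (-3, 1), (-2, 2), (2, 2), (2, 1)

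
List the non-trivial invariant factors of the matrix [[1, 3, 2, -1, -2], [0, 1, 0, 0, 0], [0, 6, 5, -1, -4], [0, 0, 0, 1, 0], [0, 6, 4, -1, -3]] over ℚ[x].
x - 1, (x - 1)^2, (x - 1)^2

The Jordan structure of A has elementary divisors (x - 1)^2, (x - 1)^2, (x - 1). Arranging the block sizes at each eigenvalue in decreasing order and taking row products gives the invariant factors.

Invariant factors (smallest first, each dividing the next): x - 1, (x - 1)^2, (x - 1)^2.

Check: the last factor (x - 1)^2 is the minimal polynomial, and the product (x - 1)^5 is the characteristic polynomial.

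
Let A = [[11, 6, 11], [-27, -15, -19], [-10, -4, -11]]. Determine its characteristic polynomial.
xI - A = [[x - 11, -6, -11], [27, x + 15, 19], [10, 4, x + 11]].

Expanding det(xI - A) along the first row:
det(xI - A) = + (x - 11)·det([[x + 15, 19], [4, x + 11]]) - (-6)·det([[27, 19], [10, x + 11]]) + (-11)·det([[27, x + 15], [10, 4]]).

Evaluating gives χ_A(x) = x^3 + 15x^2 + 75x + 125 = (x + 5)^3.

χ_A(x) = (x + 5)^3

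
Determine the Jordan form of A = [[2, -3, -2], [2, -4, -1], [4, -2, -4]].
The characteristic polynomial is det(xI - A) = (x + 2)^3, so the eigenvalues are -2 (algebraic multiplicity 3).

For λ = -2: rank(A + 2I) = 2, rank((A + 2I)^2) = 1, rank((A + 2I)^3) = 0. The eigenspace has dimension 3 - 2 = 1, so there is 1 Jordan block; the rank sequence gives block sizes [3].

Assembling the blocks gives the Jordan form J above.

J = [[-2, 1, 0], [0, -2, 1], [0, 0, -2]]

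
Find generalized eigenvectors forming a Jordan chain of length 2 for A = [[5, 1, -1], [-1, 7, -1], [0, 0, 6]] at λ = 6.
We seek v_1 ∈ ker((A - 6I)^2) \ ker(A - 6I), then set v_{i+1} = (A - 6I) v_i.

One such chain is v_1 = [[0, 1, 0]]^T, v_2 = [[1, 1, 0]]^T. Check: (A - 6I) v_2 = [[0, 0, 0]]^T = 0.

v_1 = [[0, 1, 0]]^T, v_2 = [[1, 1, 0]]^T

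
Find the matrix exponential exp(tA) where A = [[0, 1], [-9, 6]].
A has Jordan form J = [[3, 1], [0, 3]] with A = PJP^{-1}, so e^{tA} = P e^{tJ} P^{-1}.

For a Jordan block J_k(λ), e^{tJ_k(λ)} = e^{λt} · (I + tN + t^2 N^2/2! + ... + t^{k-1} N^{k-1}/(k-1)!) where N is the nilpotent superdiagonal part.

Assembling the blocks and conjugating back gives the entries of e^{tA} as shown above.

e^{tA} = [[(1 - 3*t)*e^{3*t}, t*e^{3*t}], [-9*t*e^{3*t}, (3*t + 1)*e^{3*t}]]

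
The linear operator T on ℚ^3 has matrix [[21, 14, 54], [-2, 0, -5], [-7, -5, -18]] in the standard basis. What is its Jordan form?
J = [[1, 1, 0], [0, 1, 1], [0, 0, 1]]

The characteristic polynomial is det(xI - A) = (x - 1)^3, so the eigenvalues are 1 (algebraic multiplicity 3).

For λ = 1: rank(A - I) = 2, rank((A - I)^2) = 1, rank((A - I)^3) = 0. The eigenspace has dimension 3 - 2 = 1, so there is 1 Jordan block; the rank sequence gives block sizes [3].

Assembling the blocks gives the Jordan form J above.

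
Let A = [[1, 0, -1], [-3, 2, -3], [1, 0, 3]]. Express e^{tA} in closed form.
A has Jordan form J = [[2, 1, 0], [0, 2, 0], [0, 0, 2]] with A = PJP^{-1}, so e^{tA} = P e^{tJ} P^{-1}.

For a Jordan block J_k(λ), e^{tJ_k(λ)} = e^{λt} · (I + tN + t^2 N^2/2! + ... + t^{k-1} N^{k-1}/(k-1)!) where N is the nilpotent superdiagonal part.

Assembling the blocks and conjugating back gives the entries of e^{tA} as shown above.

e^{tA} = [[(1 - t)*e^{2*t}, 0, -t*e^{2*t}], [-3*t*e^{2*t}, e^{2*t}, -3*t*e^{2*t}], [t*e^{2*t}, 0, (t + 1)*e^{2*t}]]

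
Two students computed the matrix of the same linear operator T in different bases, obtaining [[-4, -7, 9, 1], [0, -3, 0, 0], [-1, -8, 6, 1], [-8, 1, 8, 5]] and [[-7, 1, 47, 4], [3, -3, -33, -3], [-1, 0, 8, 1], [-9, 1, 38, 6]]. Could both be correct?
Yes.

Two matrices over a field are similar if and only if they have the same invariant factors.

Both A and B have characteristic polynomial (x - 5)^2(x + 3)^2 and minimal polynomial (x - 5)^2(x + 3)^2. Computing further, both have invariant factors (x - 5)^2(x + 3)^2. Hence A and B are similar.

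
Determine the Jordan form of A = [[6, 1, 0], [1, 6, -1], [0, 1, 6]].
The characteristic polynomial is det(xI - A) = (x - 6)^3, so the eigenvalues are 6 (algebraic multiplicity 3).

For λ = 6: rank(A - 6I) = 2, rank((A - 6I)^2) = 1, rank((A - 6I)^3) = 0. The eigenspace has dimension 3 - 2 = 1, so there is 1 Jordan block; the rank sequence gives block sizes [3].

Assembling the blocks gives the Jordan form J above.

J = [[6, 1, 0], [0, 6, 1], [0, 0, 6]]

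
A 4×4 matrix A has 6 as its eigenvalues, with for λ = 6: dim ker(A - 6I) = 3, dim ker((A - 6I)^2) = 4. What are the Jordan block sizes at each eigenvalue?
Jordan blocks: (6, 2), (6, 1), (6, 1)

λ = 6: successive nullity increments [3, 1] count blocks of size ≥ k; block sizes are [2, 1, 1].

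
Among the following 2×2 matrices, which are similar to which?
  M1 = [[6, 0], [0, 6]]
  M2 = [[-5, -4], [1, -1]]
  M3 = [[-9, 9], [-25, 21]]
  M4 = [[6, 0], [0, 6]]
Characteristic polynomials: χ_{M1} = (x - 6)^2, χ_{M2} = (x + 3)^2, χ_{M3} = (x - 6)^2, χ_{M4} = (x - 6)^2.

{M1, M4}: invariant factors x - 6, x - 6.

{M2}: invariant factors (x + 3)^2.

{M3}: invariant factors (x - 6)^2.

Matrices are similar if and only if their invariant-factor lists agree; the partition into similarity classes is {M1, M4}, {M2}, {M3}.

3 classes: {M1, M4}, {M2}, {M3}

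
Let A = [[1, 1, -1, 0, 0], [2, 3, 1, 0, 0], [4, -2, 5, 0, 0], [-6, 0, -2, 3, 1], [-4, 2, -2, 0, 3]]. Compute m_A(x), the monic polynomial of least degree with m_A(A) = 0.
The characteristic polynomial factors as (x - 3)^5. The minimal polynomial is ∏(x - λ)^{k_λ} where k_λ is the size of the largest Jordan block at λ.

For λ = 3: rank(A - 3I) = 3, and the largest Jordan block has size 3 (the smallest k with rank((A - 3I)^k) = rank((A - 3I)^(k+1))).

So m_A(x) = (x - 3)^3.

m_A(x) = (x - 3)^3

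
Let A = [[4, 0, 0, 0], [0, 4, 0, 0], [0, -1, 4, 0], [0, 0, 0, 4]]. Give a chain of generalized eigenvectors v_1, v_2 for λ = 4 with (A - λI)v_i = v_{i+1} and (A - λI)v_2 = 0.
v_1 = [[-2, 1, 0, 1]]^T, v_2 = [[0, 0, -1, 0]]^T

We seek v_1 ∈ ker((A - 4I)^2) \ ker(A - 4I), then set v_{i+1} = (A - 4I) v_i.

One such chain is v_1 = [[-2, 1, 0, 1]]^T, v_2 = [[0, 0, -1, 0]]^T. Check: (A - 4I) v_2 = [[0, 0, 0, 0]]^T = 0.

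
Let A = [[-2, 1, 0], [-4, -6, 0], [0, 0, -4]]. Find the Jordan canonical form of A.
The characteristic polynomial is det(xI - A) = (x + 4)^3, so the eigenvalues are -4 (algebraic multiplicity 3).

For λ = -4: rank(A + 4I) = 1, rank((A + 4I)^2) = 0. The eigenspace has dimension 3 - 1 = 2, so there are 2 Jordan blocks; the rank sequence gives block sizes [2, 1].

Assembling the blocks gives the Jordan form J above.

J = [[-4, 1, 0], [0, -4, 0], [0, 0, -4]]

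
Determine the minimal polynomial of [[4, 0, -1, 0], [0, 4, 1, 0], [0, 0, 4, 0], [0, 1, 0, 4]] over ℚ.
m_A(x) = (x - 4)^3

The characteristic polynomial factors as (x - 4)^4. The minimal polynomial is ∏(x - λ)^{k_λ} where k_λ is the size of the largest Jordan block at λ.

For λ = 4: rank(A - 4I) = 2, and the largest Jordan block has size 3 (the smallest k with rank((A - 4I)^k) = rank((A - 4I)^(k+1))).

So m_A(x) = (x - 4)^3.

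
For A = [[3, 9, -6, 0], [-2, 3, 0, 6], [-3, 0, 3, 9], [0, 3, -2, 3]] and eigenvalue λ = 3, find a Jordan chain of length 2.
v_1 = [[0, 1, 1, 0]]^T, v_2 = [[3, 0, 0, 1]]^T

We seek v_1 ∈ ker((A - 3I)^2) \ ker(A - 3I), then set v_{i+1} = (A - 3I) v_i.

One such chain is v_1 = [[0, 1, 1, 0]]^T, v_2 = [[3, 0, 0, 1]]^T. Check: (A - 3I) v_2 = [[0, 0, 0, 0]]^T = 0.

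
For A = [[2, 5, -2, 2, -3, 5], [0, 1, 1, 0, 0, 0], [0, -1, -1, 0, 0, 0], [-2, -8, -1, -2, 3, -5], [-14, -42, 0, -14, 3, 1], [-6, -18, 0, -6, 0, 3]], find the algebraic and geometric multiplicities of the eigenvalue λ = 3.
algebraic multiplicity 2, geometric multiplicity 1

The characteristic polynomial is x^4(x - 3)^2, so the factor x - 3 appears with exponent 2: the algebraic multiplicity is 2.

rank(A - 3I) = 5, so the eigenspace has dimension 6 - 5 = 1: the geometric multiplicity is 1.

Since 1 < 2, A is not diagonalizable.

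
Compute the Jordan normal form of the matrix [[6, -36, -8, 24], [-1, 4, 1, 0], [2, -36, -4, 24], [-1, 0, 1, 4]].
J = [[-2, 0, 0, 0], [0, 4, 1, 0], [0, 0, 4, 0], [0, 0, 0, 4]]

The characteristic polynomial is det(xI - A) = (x - 4)^3(x + 2), so the eigenvalues are -2 (algebraic multiplicity 1), 4 (algebraic multiplicity 3).

For λ = -2: algebraic multiplicity 1 gives one 1×1 block.

For λ = 4: rank(A - 4I) = 2, rank((A - 4I)^2) = 1. The eigenspace has dimension 4 - 2 = 2, so there are 2 Jordan blocks; the rank sequence gives block sizes [2, 1].

Assembling the blocks gives the Jordan form J above.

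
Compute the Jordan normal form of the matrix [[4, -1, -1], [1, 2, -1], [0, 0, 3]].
The characteristic polynomial is det(xI - A) = (x - 3)^3, so the eigenvalues are 3 (algebraic multiplicity 3).

For λ = 3: rank(A - 3I) = 1, rank((A - 3I)^2) = 0. The eigenspace has dimension 3 - 1 = 2, so there are 2 Jordan blocks; the rank sequence gives block sizes [2, 1].

Assembling the blocks gives the Jordan form J above.

J = [[3, 1, 0], [0, 3, 0], [0, 0, 3]]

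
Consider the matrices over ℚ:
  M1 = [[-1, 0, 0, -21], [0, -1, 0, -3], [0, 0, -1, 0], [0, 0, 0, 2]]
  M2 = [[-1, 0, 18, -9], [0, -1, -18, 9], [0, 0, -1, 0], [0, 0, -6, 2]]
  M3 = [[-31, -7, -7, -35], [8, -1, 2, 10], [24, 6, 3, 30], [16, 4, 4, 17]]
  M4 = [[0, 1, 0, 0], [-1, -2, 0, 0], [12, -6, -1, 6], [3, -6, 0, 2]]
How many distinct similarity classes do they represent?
Characteristic polynomials: χ_{M1} = (x - 2)(x + 1)^3, χ_{M2} = (x - 2)(x + 1)^3, χ_{M3} = (x + 3)^4, χ_{M4} = (x - 2)(x + 1)^3.

{M1, M2}: invariant factors x + 1, x + 1, (x - 2)(x + 1).

{M3}: invariant factors x + 3, x + 3, (x + 3)^2.

{M4}: invariant factors x + 1, (x - 2)(x + 1)^2.

Matrices are similar if and only if their invariant-factor lists agree; the partition into similarity classes is {M1, M2}, {M3}, {M4}.

3 classes: {M1, M2}, {M3}, {M4}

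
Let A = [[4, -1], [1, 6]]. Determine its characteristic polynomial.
xI - A = [[x - 4, 1], [-1, x - 6]].

Expanding det(xI - A) along the first row:
det(xI - A) = + (x - 4)·det([[x - 6]]) - (1)·det([[-1]]).

Evaluating gives χ_A(x) = x^2 - 10x + 25 = (x - 5)^2.

χ_A(x) = (x - 5)^2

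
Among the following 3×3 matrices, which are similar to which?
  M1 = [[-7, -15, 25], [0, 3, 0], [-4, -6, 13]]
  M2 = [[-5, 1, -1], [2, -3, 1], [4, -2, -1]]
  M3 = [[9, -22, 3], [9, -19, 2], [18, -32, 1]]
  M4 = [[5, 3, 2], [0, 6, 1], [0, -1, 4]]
Characteristic polynomials: χ_{M1} = (x - 3)^3, χ_{M2} = (x + 3)^3, χ_{M3} = (x + 3)^3, χ_{M4} = (x - 5)^3.

{M1}: invariant factors x - 3, (x - 3)^2.

{M2, M3}: invariant factors (x + 3)^3.

{M4}: invariant factors (x - 5)^3.

Matrices are similar if and only if their invariant-factor lists agree; the partition into similarity classes is {M1}, {M2, M3}, {M4}.

3 classes: {M1}, {M2, M3}, {M4}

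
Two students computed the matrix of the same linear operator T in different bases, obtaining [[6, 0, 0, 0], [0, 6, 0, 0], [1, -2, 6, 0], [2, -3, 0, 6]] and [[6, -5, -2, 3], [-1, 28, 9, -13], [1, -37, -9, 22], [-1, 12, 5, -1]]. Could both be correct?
Yes.

Two matrices over a field are similar if and only if they have the same invariant factors.

Both A and B have characteristic polynomial (x - 6)^4 and minimal polynomial (x - 6)^2. Computing further, both have invariant factors (x - 6)^2, (x - 6)^2. Hence A and B are similar.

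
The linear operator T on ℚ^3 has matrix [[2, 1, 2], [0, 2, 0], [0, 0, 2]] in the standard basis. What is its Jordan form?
J = [[2, 1, 0], [0, 2, 0], [0, 0, 2]]

The characteristic polynomial is det(xI - A) = (x - 2)^3, so the eigenvalues are 2 (algebraic multiplicity 3).

For λ = 2: rank(A - 2I) = 1, rank((A - 2I)^2) = 0. The eigenspace has dimension 3 - 1 = 2, so there are 2 Jordan blocks; the rank sequence gives block sizes [2, 1].

Assembling the blocks gives the Jordan form J above.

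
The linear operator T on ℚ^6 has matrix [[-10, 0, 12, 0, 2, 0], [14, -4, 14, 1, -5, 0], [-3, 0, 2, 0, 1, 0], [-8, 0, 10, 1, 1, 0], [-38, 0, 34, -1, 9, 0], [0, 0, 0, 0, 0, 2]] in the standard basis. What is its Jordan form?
J = [[-4, 0, 0, 0, 0, 0], [0, -4, 0, 0, 0, 0], [0, 0, 2, 1, 0, 0], [0, 0, 0, 2, 1, 0], [0, 0, 0, 0, 2, 0], [0, 0, 0, 0, 0, 2]]

The characteristic polynomial is det(xI - A) = (x - 2)^4(x + 4)^2, so the eigenvalues are -4 (algebraic multiplicity 2), 2 (algebraic multiplicity 4).

For λ = -4: rank(A + 4I) = 4. The eigenspace has dimension 6 - 4 = 2, so there are 2 Jordan blocks; the rank sequence gives block sizes [1, 1].

For λ = 2: rank(A - 2I) = 4, rank((A - 2I)^2) = 3, rank((A - 2I)^3) = 2. The eigenspace has dimension 6 - 4 = 2, so there are 2 Jordan blocks; the rank sequence gives block sizes [3, 1].

Assembling the blocks gives the Jordan form J above.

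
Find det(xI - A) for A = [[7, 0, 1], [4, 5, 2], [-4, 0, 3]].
xI - A = [[x - 7, 0, -1], [-4, x - 5, -2], [4, 0, x - 3]].

Expanding det(xI - A) along the first row:
det(xI - A) = + (x - 7)·det([[x - 5, -2], [0, x - 3]]) - (0)·det([[-4, -2], [4, x - 3]]) + (-1)·det([[-4, x - 5], [4, 0]]).

Evaluating gives χ_A(x) = x^3 - 15x^2 + 75x - 125 = (x - 5)^3.

χ_A(x) = (x - 5)^3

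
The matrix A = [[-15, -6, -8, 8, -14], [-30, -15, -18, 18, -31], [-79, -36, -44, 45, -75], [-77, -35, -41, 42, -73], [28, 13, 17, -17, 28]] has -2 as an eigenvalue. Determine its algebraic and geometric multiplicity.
The characteristic polynomial is (x - 1)^2(x + 2)^3, so the factor x + 2 appears with exponent 3: the algebraic multiplicity is 3.

rank(A + 2I) = 4, so the eigenspace has dimension 5 - 4 = 1: the geometric multiplicity is 1.

Since 1 < 3, A is not diagonalizable.

algebraic multiplicity 3, geometric multiplicity 1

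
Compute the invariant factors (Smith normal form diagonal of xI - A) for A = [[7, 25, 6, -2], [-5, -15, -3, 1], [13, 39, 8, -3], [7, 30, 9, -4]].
x + 1, (x + 1)^3

The Jordan structure of A has elementary divisors (x + 1)^3, (x + 1). Arranging the block sizes at each eigenvalue in decreasing order and taking row products gives the invariant factors.

Invariant factors (smallest first, each dividing the next): x + 1, (x + 1)^3.

Check: the last factor (x + 1)^3 is the minimal polynomial, and the product (x + 1)^4 is the characteristic polynomial.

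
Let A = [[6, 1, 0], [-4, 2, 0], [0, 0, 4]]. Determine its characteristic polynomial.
xI - A = [[x - 6, -1, 0], [4, x - 2, 0], [0, 0, x - 4]].

Expanding det(xI - A) along the first row:
det(xI - A) = + (x - 6)·det([[x - 2, 0], [0, x - 4]]) - (-1)·det([[4, 0], [0, x - 4]]) + (0)·det([[4, x - 2], [0, 0]]).

Evaluating gives χ_A(x) = x^3 - 12x^2 + 48x - 64 = (x - 4)^3.

χ_A(x) = (x - 4)^3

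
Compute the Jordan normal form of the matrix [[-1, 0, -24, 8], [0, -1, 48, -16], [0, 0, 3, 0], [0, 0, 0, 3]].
J = [[-1, 0, 0, 0], [0, -1, 0, 0], [0, 0, 3, 0], [0, 0, 0, 3]]

The characteristic polynomial is det(xI - A) = (x - 3)^2(x + 1)^2, so the eigenvalues are -1 (algebraic multiplicity 2), 3 (algebraic multiplicity 2).

For λ = -1: rank(A + I) = 2. The eigenspace has dimension 4 - 2 = 2, so there are 2 Jordan blocks; the rank sequence gives block sizes [1, 1].

For λ = 3: rank(A - 3I) = 2. The eigenspace has dimension 4 - 2 = 2, so there are 2 Jordan blocks; the rank sequence gives block sizes [1, 1].

Assembling the blocks gives the Jordan form J above.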